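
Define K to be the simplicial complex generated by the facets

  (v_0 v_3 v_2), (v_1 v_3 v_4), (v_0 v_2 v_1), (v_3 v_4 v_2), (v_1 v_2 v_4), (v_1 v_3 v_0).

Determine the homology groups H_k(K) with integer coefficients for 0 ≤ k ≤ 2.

Take the total order v_0 < v_1 < v_2 < v_3 < v_4 on the vertex set. Then K (dimension 2) consists of the simplices:

  0-simplices (5): [v_0], [v_1], [v_2], [v_3], [v_4]
  1-simplices (9): [v_0,v_1], [v_0,v_2], [v_0,v_3], [v_1,v_2], [v_1,v_3], [v_1,v_4], [v_2,v_3], [v_2,v_4], [v_3,v_4]
  2-simplices (6): [v_0,v_1,v_2], [v_0,v_1,v_3], [v_0,v_2,v_3], [v_1,v_2,v_4], [v_1,v_3,v_4], [v_2,v_3,v_4]

giving chain groups C_0 ≅ Z^5, C_1 ≅ Z^9, C_2 ≅ Z^6.

∂_1: C_1 → C_0 sends each edge [p,q] (with p < q) to q − p. For instance
  ∂[v_1,v_4] = [v_4] − [v_1].
This gives a 5×9 integer matrix of rank 4; reducing to Smith normal form yields diagonal entries (1,1,1,1).

∂_2: C_2 → C_1 maps a triangle to the signed sum of its edges. For instance
  ∂[v_0,v_1,v_2] = [v_1,v_2] − [v_0,v_2] + [v_0,v_1],
  ∂[v_1,v_3,v_4] = [v_3,v_4] − [v_1,v_4] + [v_1,v_3].
The resulting 9×6 matrix has rank 5, and its Smith normal form has invariant factors (1,1,1,1,1).

Reading off H_k = ker ∂_k / im ∂_{k+1}:

  H_0: rank C_0 − rank ∂_1 = 5 − 4 = 1, and the invariant factors of ∂_1 are all 1, so H_0 = Z.
  H_1: rank ker ∂_1 − rank ∂_2 = (9 − 4) − 5 = 0, and the invariant factors of ∂_2 are all 1, so H_1 = 0.
  H_2: rank ker ∂_2 − rank ∂_3 = (6 − 5) − 0 = 1, and there is no ∂_3, so H_2 = Z.

As a check, the Euler characteristic is 5 − 9 + 6 = 2, which agrees with 1 − 0 + 1 = 2.
(K is a triangulation of the 2-sphere S^2.)

H_0 = Z,  H_1 = 0,  H_2 = Z.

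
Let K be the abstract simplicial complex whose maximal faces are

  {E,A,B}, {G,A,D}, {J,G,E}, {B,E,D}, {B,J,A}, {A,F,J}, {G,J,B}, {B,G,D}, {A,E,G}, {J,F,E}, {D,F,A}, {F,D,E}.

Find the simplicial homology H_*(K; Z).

K has 7 vertices, 18 edges, 12 triangles.
rank ∂_0 = 0, rank ∂_1 = 6 ⇒ b_0 = 7 − 0 − 6 = 1; all invariant factors of ∂_1 are 1 so no torsion. So H_0 = Z.
rank ∂_1 = 6, rank ∂_2 = 12 ⇒ b_1 = 18 − 6 − 12 = 0; ∂_2 has invariant factor(s) [2] giving torsion. So H_1 = Z/2.
rank ∂_2 = 12, rank ∂_3 = 0 ⇒ b_2 = 12 − 12 − 0 = 0. So H_2 = 0.

H_0 = Z,  H_1 = Z/2,  H_2 = 0.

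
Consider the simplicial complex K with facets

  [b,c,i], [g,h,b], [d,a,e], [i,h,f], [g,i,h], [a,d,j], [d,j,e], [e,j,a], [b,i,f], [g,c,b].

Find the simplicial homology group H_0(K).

We work with the vertex ordering a < b < c < d < e < f < g < h < i < j. The simplices of K, each written with vertices in increasing order, are:

  0-simplices (10): a, b, c, d, e, f, g, h, i, j
  1-simplices (18): ad, ae, aj, bc, bf, bg, bh, bi, cg, ci, de, dj, ej, fh, fi, gh, gi, hi
  2-simplices (10): ade, adj, aej, bcg, bci, bfi, bgh, dej, fhi, ghi

Hence C_0 ≅ Z^10, C_1 ≅ Z^18, C_2 ≅ Z^10.

∂_1: C_1 → C_0 maps an edge to its endpoints' difference, ∂[p,q] = q − p.
This gives a 10×18 integer matrix of rank 8; reducing to Smith normal form yields diagonal entries (1,1,1,1,1,1,1,1).

∂_2: C_2 → C_1 maps a triangle to the signed sum of its edges. For instance
  ∂adj = dj − aj + ad,
  ∂bcg = cg − bg + bc.
As a 18×10 matrix over Z this has rank 9, with invariant factors (1,1,1,1,1,1,1,1,1).

Reading off H_k = ker ∂_k / im ∂_{k+1}:

  H_0: rank C_0 − rank ∂_1 = 10 − 8 = 2, and the invariant factors of ∂_1 are all 1, so H_0 ≅ Z^2.

(K is a triangulation of the disjoint union of the 2-sphere S^2 and the cylinder S^1 x I.)

H_0 ≅ Z^2.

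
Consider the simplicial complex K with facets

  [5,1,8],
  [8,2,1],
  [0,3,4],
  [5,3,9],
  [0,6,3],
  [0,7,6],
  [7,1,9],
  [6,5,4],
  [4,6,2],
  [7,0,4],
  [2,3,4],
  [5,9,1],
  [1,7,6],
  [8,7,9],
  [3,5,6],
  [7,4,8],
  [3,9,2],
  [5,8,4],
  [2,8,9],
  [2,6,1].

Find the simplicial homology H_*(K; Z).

Order the vertices as 0 < 1 < 2 < 3 < 4 < 5 < 6 < 7 < 8 < 9. Listing each simplex with vertices in this order, K has dimension 2 with simplices:

  0-simplices (10): [0], [1], [2], [3], [4], [5], [6], [7], [8], [9]
  1-simplices (30): (30 of them)
  2-simplices (20): (20 of them)

giving chain groups C_0 ≅ Z^10, C_1 ≅ Z^30, C_2 ≅ Z^20.

∂_1: C_1 → C_0 is given by ∂[p,q] = [q] − [p]. For instance
  ∂[7,9] = [9] − [7].
As a 10×30 matrix over Z this has rank 9, with invariant factors (1,1,1,1,1,1,1,1,1).

The boundary map ∂_2: C_2 → C_1 acts by ∂[p,q,r] = [q,r] − [p,r] + [p,q]. For instance
  ∂[1,5,9] = [5,9] − [1,9] + [1,5],
  ∂[2,4,6] = [4,6] − [2,6] + [2,4].
The 30×20 boundary matrix has rank 20 and Smith normal form diag(1,1,1,1,1,1,1,1,1,1,1,1,1,1,1,1,1,1,1,2).

Reading off H_k = ker ∂_k / im ∂_{k+1}:

  H_0: rank C_0 − rank ∂_1 = 10 − 9 = 1, and the invariant factors of ∂_1 are all 1, so H_0 ≅ Z.
  H_1: rank ker ∂_1 − rank ∂_2 = (30 − 9) − 20 = 1, and ∂_2 has invariant factor 2 > 1, so H_1 ≅ Z ⊕ Z/2.
  H_2: rank ker ∂_2 − rank ∂_3 = (20 − 20) − 0 = 0, and there is no ∂_3, so H_2 ≅ 0.

H_0 = Z,  H_1 = Z ⊕ Z/2,  H_2 = 0.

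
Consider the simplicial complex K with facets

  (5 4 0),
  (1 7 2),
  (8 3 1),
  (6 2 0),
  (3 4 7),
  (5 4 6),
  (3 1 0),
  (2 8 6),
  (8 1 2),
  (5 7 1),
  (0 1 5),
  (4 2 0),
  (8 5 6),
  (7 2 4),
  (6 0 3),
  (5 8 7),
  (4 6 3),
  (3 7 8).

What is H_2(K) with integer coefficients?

H_2 = 0.

We work with the vertex ordering 0 < 1 < 2 < 3 < 4 < 5 < 6 < 7 < 8. The simplices of K, each written with vertices in increasing order, are:

  0-simplices (9): [0], [1], [2], [3], [4], [5], [6], [7], [8]
  1-simplices (27): (27 of them)
  2-simplices (18): [0,1,3], [0,1,5], [0,2,4], [0,2,6], [0,3,6], [0,4,5], [1,2,7], [1,2,8], [1,3,8], [1,5,7], [2,4,7], [2,6,8], [3,4,6], [3,4,7], [3,7,8], [4,5,6], [5,6,8], [5,7,8]

giving chain groups C_0 ≅ Z^9, C_1 ≅ Z^27, C_2 ≅ Z^18.

Boundary ∂_1: C_1 → C_0 sends each edge [p,q] (with p < q) to q − p.
This gives a 9×27 integer matrix of rank 8; reducing to Smith normal form yields diagonal entries (1,1,1,1,1,1,1,1).

∂_2: C_2 → C_1 sends each 2-simplex [p,q,r] to [q,r] − [p,r] + [p,q]. For instance
  ∂[1,2,7] = [2,7] − [1,7] + [1,2],
  ∂[0,2,4] = [2,4] − [0,4] + [0,2].
As a 27×18 matrix over Z this has rank 18, with invariant factors (1,1,1,1,1,1,1,1,1,1,1,1,1,1,1,1,1,2).

Computing H_k = (kernel of ∂_k) / (image of ∂_{k+1}):

  H_2: rank ker ∂_2 − rank ∂_3 = (18 − 18) − 0 = 0, and there is no ∂_3, so H_2 ≅ 0.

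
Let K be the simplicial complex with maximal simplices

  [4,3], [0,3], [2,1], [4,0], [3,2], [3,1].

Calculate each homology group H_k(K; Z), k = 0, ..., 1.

K has 5 vertices, 6 edges.
rank ∂_0 = 0, rank ∂_1 = 4 ⇒ b_0 = 5 − 0 − 4 = 1; all invariant factors of ∂_1 are 1 so no torsion. So H_0 = Z.
rank ∂_1 = 4, rank ∂_2 = 0 ⇒ b_1 = 6 − 4 − 0 = 2. So H_1 = Z^2.

H_0 ≅ Z,  H_1 ≅ Z^2.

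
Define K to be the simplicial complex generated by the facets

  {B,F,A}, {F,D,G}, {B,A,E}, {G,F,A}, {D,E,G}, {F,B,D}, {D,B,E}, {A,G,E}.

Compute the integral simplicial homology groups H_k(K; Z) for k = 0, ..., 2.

H_0 = Z,  H_1 = 0,  H_2 = Z.

K has 6 vertices, 12 edges, 8 triangles.
rank ∂_0 = 0, rank ∂_1 = 5 ⇒ b_0 = 6 − 0 − 5 = 1; all invariant factors of ∂_1 are 1 so no torsion. So H_0 ≅ Z.
rank ∂_1 = 5, rank ∂_2 = 7 ⇒ b_1 = 12 − 5 − 7 = 0; all invariant factors of ∂_2 are 1 so no torsion. So H_1 ≅ 0.
rank ∂_2 = 7, rank ∂_3 = 0 ⇒ b_2 = 8 − 7 − 0 = 1. So H_2 ≅ Z.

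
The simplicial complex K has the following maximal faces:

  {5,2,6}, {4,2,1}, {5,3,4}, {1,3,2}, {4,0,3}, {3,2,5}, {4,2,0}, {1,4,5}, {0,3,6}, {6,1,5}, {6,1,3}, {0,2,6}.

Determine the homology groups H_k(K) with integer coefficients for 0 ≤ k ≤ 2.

We work with the vertex ordering 0 < 1 < 2 < 3 < 4 < 5 < 6. The simplices of K, each written with vertices in increasing order, are:

  0-simplices (7): [0], [1], [2], [3], [4], [5], [6]
  1-simplices (18): [0,2], [0,3], [0,4], [0,6], [1,2], [1,3], [1,4], [1,5], [1,6], [2,3], [2,4], [2,5], [2,6], [3,4], [3,5], [3,6], [4,5], [5,6]
  2-simplices (12): [0,2,4], [0,2,6], [0,3,4], [0,3,6], [1,2,3], [1,2,4], [1,3,6], [1,4,5], [1,5,6], [2,3,5], [2,5,6], [3,4,5]

so the chain groups are C_0 ≅ Z^7, C_1 ≅ Z^18, C_2 ≅ Z^12.

∂_1: C_1 → C_0 maps an edge to its endpoints' difference, ∂[p,q] = q − p. For instance
  ∂[1,6] = [6] − [1].
The 7×18 boundary matrix has rank 6 and Smith normal form diag(1,1,1,1,1,1).

Boundary ∂_2: C_2 → C_1 sends each 2-simplex [p,q,r] to [q,r] − [p,r] + [p,q]. For instance
  ∂[1,4,5] = [4,5] − [1,5] + [1,4],
  ∂[2,5,6] = [5,6] − [2,6] + [2,5].
As a 18×12 matrix over Z this has rank 12, with invariant factors (1,1,1,1,1,1,1,1,1,1,1,2).

Computing H_k = (kernel of ∂_k) / (image of ∂_{k+1}):

  H_0: rank C_0 − rank ∂_1 = 7 − 6 = 1, and the invariant factors of ∂_1 are all 1, so H_0 = Z.
  H_1: rank ker ∂_1 − rank ∂_2 = (18 − 6) − 12 = 0, and ∂_2 has invariant factor 2 > 1, so H_1 = Z/2.
  H_2: rank ker ∂_2 − rank ∂_3 = (12 − 12) − 0 = 0, and there is no ∂_3, so H_2 = 0.

(K is a triangulation of the real projective plane RP^2.)

H_0 = Z,  H_1 = Z/2,  H_2 = 0.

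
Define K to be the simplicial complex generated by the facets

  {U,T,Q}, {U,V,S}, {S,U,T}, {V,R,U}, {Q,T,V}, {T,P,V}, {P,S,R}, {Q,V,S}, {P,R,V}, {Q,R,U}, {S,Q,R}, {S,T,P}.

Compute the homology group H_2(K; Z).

Fix the vertex order P < Q < R < S < T < U < V and write every simplex with vertices in increasing order. Then dim K = 2 and the simplices of K are:

  0-simplices (7): P, Q, R, S, T, U, V
  1-simplices (18): PR, PS, PT, PV, QR, QS, QT, QU, QV, RS, RU, RV, ST, SU, SV, TU, TV, UV
  2-simplices (12): PRS, PRV, PST, PTV, QRS, QRU, QSV, QTU, QTV, RUV, STU, SUV

Hence C_0 ≅ Z^7, C_1 ≅ Z^18, C_2 ≅ Z^12.

The boundary map ∂_1: C_1 → C_0 is given by ∂[p,q] = [q] − [p].
As a 7×18 matrix over Z this has rank 6, with invariant factors (1,1,1,1,1,1).

Boundary ∂_2: C_2 → C_1 maps a triangle to the signed sum of its edges. For instance
  ∂QTV = TV − QV + QT,
  ∂QRS = RS − QS + QR.
This gives a 18×12 integer matrix of rank 12; reducing to Smith normal form yields diagonal entries (1,1,1,1,1,1,1,1,1,1,1,2).

Now H_k = ker ∂_k / im ∂_{k+1}, so:

  H_2: rank ker ∂_2 − rank ∂_3 = (12 − 12) − 0 = 0, and there is no ∂_3, so H_2 ≅ 0.

(K is a triangulation of the real projective plane RP^2.)

H_2 = 0.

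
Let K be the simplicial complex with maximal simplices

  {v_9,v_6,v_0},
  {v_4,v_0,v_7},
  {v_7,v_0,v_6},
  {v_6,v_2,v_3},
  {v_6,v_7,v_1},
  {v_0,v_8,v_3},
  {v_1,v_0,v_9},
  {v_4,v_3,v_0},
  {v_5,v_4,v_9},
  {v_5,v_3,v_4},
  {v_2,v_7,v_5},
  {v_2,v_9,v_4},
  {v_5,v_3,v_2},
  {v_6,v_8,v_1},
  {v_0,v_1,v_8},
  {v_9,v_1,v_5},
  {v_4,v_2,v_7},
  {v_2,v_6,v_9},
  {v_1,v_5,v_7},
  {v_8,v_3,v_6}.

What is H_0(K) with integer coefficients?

H_0 = Z.

Take the total order v_0 < v_1 < v_2 < v_3 < v_4 < v_5 < v_6 < v_7 < v_8 < v_9 on the vertex set. Then K (dimension 2) consists of the simplices:

  0-simplices (10): [v_0], [v_1], [v_2], [v_3], [v_4], [v_5], [v_6], [v_7], [v_8], [v_9]
  1-simplices (30): (30 of them)
  2-simplices (20): (20 of them)

Hence C_0 ≅ Z^10, C_1 ≅ Z^30, C_2 ≅ Z^20.

∂_1: C_1 → C_0 sends each edge [p,q] (with p < q) to q − p. For instance
  ∂[v_6,v_8] = [v_8] − [v_6].
This gives a 10×30 integer matrix of rank 9; reducing to Smith normal form yields diagonal entries (1,1,1,1,1,1,1,1,1).

Boundary ∂_2: C_2 → C_1 maps a triangle to the signed sum of its edges. For instance
  ∂[v_0,v_6,v_7] = [v_6,v_7] − [v_0,v_7] + [v_0,v_6],
  ∂[v_1,v_6,v_8] = [v_6,v_8] − [v_1,v_8] + [v_1,v_6].
This gives a 30×20 integer matrix of rank 20; reducing to Smith normal form yields diagonal entries (1,1,1,1,1,1,1,1,1,1,1,1,1,1,1,1,1,1,1,2).

From H_k ≅ ker(∂_k) / im(∂_{k+1}) we obtain:

  H_0: rank C_0 − rank ∂_1 = 10 − 9 = 1, and the invariant factors of ∂_1 are all 1, so H_0 ≅ Z.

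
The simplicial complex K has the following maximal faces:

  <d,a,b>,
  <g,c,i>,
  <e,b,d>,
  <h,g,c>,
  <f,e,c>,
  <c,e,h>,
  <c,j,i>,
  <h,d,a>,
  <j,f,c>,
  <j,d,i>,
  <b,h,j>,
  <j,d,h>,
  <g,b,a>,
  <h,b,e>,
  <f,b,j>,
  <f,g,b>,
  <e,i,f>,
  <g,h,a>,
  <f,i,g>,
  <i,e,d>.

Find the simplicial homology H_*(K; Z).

K has 10 vertices, 30 edges, 20 triangles.
rank ∂_0 = 0, rank ∂_1 = 9 ⇒ b_0 = 10 − 0 − 9 = 1; all invariant factors of ∂_1 are 1 so no torsion. So H_0 ≅ Z.
rank ∂_1 = 9, rank ∂_2 = 20 ⇒ b_1 = 30 − 9 − 20 = 1; ∂_2 has invariant factor(s) [2] giving torsion. So H_1 ≅ Z ⊕ Z/2Z.
rank ∂_2 = 20, rank ∂_3 = 0 ⇒ b_2 = 20 − 20 − 0 = 0. So H_2 ≅ 0.

H_0 ≅ Z,  H_1 ≅ Z ⊕ Z/2Z,  H_2 = 0.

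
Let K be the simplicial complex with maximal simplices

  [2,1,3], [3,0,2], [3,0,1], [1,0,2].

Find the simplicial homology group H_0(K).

Order the vertices as 0 < 1 < 2 < 3. Listing each simplex with vertices in this order, K has dimension 2 with simplices:

  0-simplices (4): [0], [1], [2], [3]
  1-simplices (6): [0,1], [0,2], [0,3], [1,2], [1,3], [2,3]
  2-simplices (4): [0,1,2], [0,1,3], [0,2,3], [1,2,3]

so the chain groups are C_0 ≅ Z^4, C_1 ≅ Z^6, C_2 ≅ Z^4.

Boundary ∂_1: C_1 → C_0 is given by ∂[p,q] = [q] − [p]. For instance
  ∂[0,3] = [3] − [0].
The resulting 4×6 matrix has rank 3, and its Smith normal form has invariant factors (1,1,1).

The boundary map ∂_2: C_2 → C_1 maps a triangle to the signed sum of its edges. For instance
  ∂[1,2,3] = [2,3] − [1,3] + [1,2],
  ∂[0,1,2] = [1,2] − [0,2] + [0,1].
This gives a 6×4 integer matrix of rank 3; reducing to Smith normal form yields diagonal entries (1,1,1).

Computing H_k = (kernel of ∂_k) / (image of ∂_{k+1}):

  H_0: rank C_0 − rank ∂_1 = 4 − 3 = 1, and the invariant factors of ∂_1 are all 1, so H_0 = Z.

H_0 = Z.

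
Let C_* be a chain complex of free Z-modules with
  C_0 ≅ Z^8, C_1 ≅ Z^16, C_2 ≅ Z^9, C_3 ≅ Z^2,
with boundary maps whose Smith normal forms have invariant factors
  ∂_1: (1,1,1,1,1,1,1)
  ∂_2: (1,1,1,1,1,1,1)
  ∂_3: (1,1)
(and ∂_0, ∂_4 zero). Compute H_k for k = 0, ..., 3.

H_0: b_0 = 8 − 0 − 7 = 1; torsion from ∂_1 factors > 1: none. So H_0 ≅ Z.
H_1: b_1 = 16 − 7 − 7 = 2; torsion from ∂_2 factors > 1: none. So H_1 ≅ Z^2.
H_2: b_2 = 9 − 7 − 2 = 0; torsion from ∂_3 factors > 1: none. So H_2 ≅ 0.
H_3: b_3 = 2 − 2 − 0 = 0; torsion from ∂_4 factors > 1: none. So H_3 ≅ 0.

H_0 ≅ Z,  H_1 ≅ Z^2,  H_2 = 0,  H_3 = 0.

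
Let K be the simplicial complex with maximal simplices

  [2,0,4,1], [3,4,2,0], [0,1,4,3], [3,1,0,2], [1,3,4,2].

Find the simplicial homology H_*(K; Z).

Order the vertices as 0 < 1 < 2 < 3 < 4. Listing each simplex with vertices in this order, K has dimension 3 with simplices:

  0-simplices (5): [0], [1], [2], [3], [4]
  1-simplices (10): [0,1], [0,2], [0,3], [0,4], [1,2], [1,3], [1,4], [2,3], [2,4], [3,4]
  2-simplices (10): [0,1,2], [0,1,3], [0,1,4], [0,2,3], [0,2,4], [0,3,4], [1,2,3], [1,2,4], [1,3,4], [2,3,4]
  3-simplices (5): [0,1,2,3], [0,1,2,4], [0,1,3,4], [0,2,3,4], [1,2,3,4]

Hence C_0 ≅ Z^5, C_1 ≅ Z^10, C_2 ≅ Z^10, C_3 ≅ Z^5.

Boundary ∂_1: C_1 → C_0 sends each edge [p,q] (with p < q) to q − p. For instance
  ∂[2,4] = [4] − [2].
The 5×10 boundary matrix has rank 4 and Smith normal form diag(1,1,1,1).

∂_2: C_2 → C_1 sends each 2-simplex [p,q,r] to [q,r] − [p,r] + [p,q]. For instance
  ∂[1,3,4] = [3,4] − [1,4] + [1,3],
  ∂[0,2,3] = [2,3] − [0,3] + [0,2].
As a 10×10 matrix over Z this has rank 6, with invariant factors (1,1,1,1,1,1).

∂_3: C_3 → C_2 sends each 3-simplex σ to the alternating sum Σ_i (−1)^i (σ with its i-th vertex removed). For instance
  ∂[0,1,2,4] = [1,2,4] − [0,2,4] + [0,1,4] − [0,1,2],
  ∂[0,1,3,4] = [1,3,4] − [0,3,4] + [0,1,4] − [0,1,3].
The 10×5 boundary matrix has rank 4 and Smith normal form diag(1,1,1,1).

Computing H_k = (kernel of ∂_k) / (image of ∂_{k+1}):

  H_0: rank C_0 − rank ∂_1 = 5 − 4 = 1, and the invariant factors of ∂_1 are all 1, so H_0 ≅ Z.
  H_1: rank ker ∂_1 − rank ∂_2 = (10 − 4) − 6 = 0, and the invariant factors of ∂_2 are all 1, so H_1 ≅ 0.
  H_2: rank ker ∂_2 − rank ∂_3 = (10 − 6) − 4 = 0, and the invariant factors of ∂_3 are all 1, so H_2 ≅ 0.
  H_3: rank ker ∂_3 − rank ∂_4 = (5 − 4) − 0 = 1, and there is no ∂_4, so H_3 ≅ Z.

H_0 = Z,  H_1 = 0,  H_2 = 0,  H_3 = Z.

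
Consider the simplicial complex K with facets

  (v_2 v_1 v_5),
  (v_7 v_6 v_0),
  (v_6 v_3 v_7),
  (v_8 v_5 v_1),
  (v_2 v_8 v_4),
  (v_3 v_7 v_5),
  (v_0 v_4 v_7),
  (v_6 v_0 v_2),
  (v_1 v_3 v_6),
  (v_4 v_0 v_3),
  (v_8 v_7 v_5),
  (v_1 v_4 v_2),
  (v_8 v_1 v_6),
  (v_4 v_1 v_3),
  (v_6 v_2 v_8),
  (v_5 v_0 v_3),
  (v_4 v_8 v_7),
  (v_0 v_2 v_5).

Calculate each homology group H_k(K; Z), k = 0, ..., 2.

H_0 = Z,  H_1 = Z ⊕ Z/2Z,  H_2 = 0.

Order the vertices as v_0 < v_1 < v_2 < v_3 < v_4 < v_5 < v_6 < v_7 < v_8. Listing each simplex with vertices in this order, K has dimension 2 with simplices:

  0-simplices (9): [v_0], [v_1], [v_2], [v_3], [v_4], [v_5], [v_6], [v_7], [v_8]
  1-simplices (27): (27 of them)
  2-simplices (18): (18 of them)

so the chain groups are C_0 ≅ Z^9, C_1 ≅ Z^27, C_2 ≅ Z^18.

∂_1: C_1 → C_0 is given by ∂[p,q] = [q] − [p]. For instance
  ∂[v_6,v_8] = [v_8] − [v_6].
The 9×27 boundary matrix has rank 8 and Smith normal form diag(1,1,1,1,1,1,1,1).

The boundary map ∂_2: C_2 → C_1 acts by ∂[p,q,r] = [q,r] − [p,r] + [p,q]. For instance
  ∂[v_5,v_7,v_8] = [v_7,v_8] − [v_5,v_8] + [v_5,v_7],
  ∂[v_0,v_4,v_7] = [v_4,v_7] − [v_0,v_7] + [v_0,v_4].
As a 27×18 matrix over Z this has rank 18, with invariant factors (1,1,1,1,1,1,1,1,1,1,1,1,1,1,1,1,1,2).

Reading off H_k = ker ∂_k / im ∂_{k+1}:

  H_0: rank C_0 − rank ∂_1 = 9 − 8 = 1, and the invariant factors of ∂_1 are all 1, so H_0 = Z.
  H_1: rank ker ∂_1 − rank ∂_2 = (27 − 8) − 18 = 1, and ∂_2 has invariant factor 2 > 1, so H_1 = Z ⊕ Z/2Z.
  H_2: rank ker ∂_2 − rank ∂_3 = (18 − 18) − 0 = 0, and there is no ∂_3, so H_2 = 0.

As a check, the Euler characteristic is 9 − 27 + 18 = 0, which agrees with 1 − 1 + 0 = 0.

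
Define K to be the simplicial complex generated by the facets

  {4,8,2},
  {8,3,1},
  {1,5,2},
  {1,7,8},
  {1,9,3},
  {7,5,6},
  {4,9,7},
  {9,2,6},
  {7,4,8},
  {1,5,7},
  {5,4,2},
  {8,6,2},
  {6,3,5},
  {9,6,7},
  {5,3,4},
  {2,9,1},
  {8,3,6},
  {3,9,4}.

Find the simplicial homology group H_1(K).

We work with the vertex ordering 1 < 2 < 3 < 4 < 5 < 6 < 7 < 8 < 9. The simplices of K, each written with vertices in increasing order, are:

  0-simplices (9): [1], [2], [3], [4], [5], [6], [7], [8], [9]
  1-simplices (27): (27 of them)
  2-simplices (18): [1,2,5], [1,2,9], [1,3,8], [1,3,9], [1,5,7], [1,7,8], [2,4,5], [2,4,8], [2,6,8], [2,6,9], [3,4,5], [3,4,9], [3,5,6], [3,6,8], [4,7,8], [4,7,9], [5,6,7], [6,7,9]

giving chain groups C_0 ≅ Z^9, C_1 ≅ Z^27, C_2 ≅ Z^18.

Boundary ∂_1: C_1 → C_0 is given by ∂[p,q] = [q] − [p].
This gives a 9×27 integer matrix of rank 8; reducing to Smith normal form yields diagonal entries (1,1,1,1,1,1,1,1).

Boundary ∂_2: C_2 → C_1 sends each 2-simplex [p,q,r] to [q,r] − [p,r] + [p,q]. For instance
  ∂[2,4,5] = [4,5] − [2,5] + [2,4],
  ∂[3,4,9] = [4,9] − [3,9] + [3,4].
The resulting 27×18 matrix has rank 17, and its Smith normal form has invariant factors (1,1,1,1,1,1,1,1,1,1,1,1,1,1,1,1,1).

Computing H_k = (kernel of ∂_k) / (image of ∂_{k+1}):

  H_1: rank ker ∂_1 − rank ∂_2 = (27 − 8) − 17 = 2, and the invariant factors of ∂_2 are all 1, so H_1 = Z^2.

H_1 ≅ Z^2.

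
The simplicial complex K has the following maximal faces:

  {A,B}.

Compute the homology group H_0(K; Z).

H_0 = Z.

K has 2 vertices, 1 edge.
rank ∂_0 = 0, rank ∂_1 = 1 ⇒ b_0 = 2 − 0 − 1 = 1; all invariant factors of ∂_1 are 1 so no torsion. So H_0 ≅ Z.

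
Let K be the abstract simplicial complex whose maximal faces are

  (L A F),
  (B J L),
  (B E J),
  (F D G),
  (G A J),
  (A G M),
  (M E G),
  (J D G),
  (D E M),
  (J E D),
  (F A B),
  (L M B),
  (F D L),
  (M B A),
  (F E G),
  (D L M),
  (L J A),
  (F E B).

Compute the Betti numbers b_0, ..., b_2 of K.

K has 9 vertices, 27 edges, 18 triangles.
rank ∂_0 = 0, rank ∂_1 = 8 ⇒ b_0 = 9 − 0 − 8 = 1; all invariant factors of ∂_1 are 1 so no torsion. So H_0 ≅ Z.
rank ∂_1 = 8, rank ∂_2 = 18 ⇒ b_1 = 27 − 8 − 18 = 1; ∂_2 has invariant factor(s) [2] giving torsion. So H_1 ≅ Z ⊕ Z/2.
rank ∂_2 = 18, rank ∂_3 = 0 ⇒ b_2 = 18 − 18 − 0 = 0. So H_2 ≅ 0.

b_0 = 1, b_1 = 1, b_2 = 0.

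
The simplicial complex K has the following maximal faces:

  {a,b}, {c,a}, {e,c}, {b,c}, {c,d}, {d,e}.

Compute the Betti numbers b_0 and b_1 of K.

Fix the vertex order a < b < c < d < e and write every simplex with vertices in increasing order. Then dim K = 1 and the simplices of K are:

  0-simplices (5): a, b, c, d, e
  1-simplices (6): ab, ac, bc, cd, ce, de

Hence C_0 ≅ Z^5, C_1 ≅ Z^6.

∂_1: C_1 → C_0 sends each edge [p,q] (with p < q) to q − p. For instance
  ∂ab = b − a.
The 5×6 boundary matrix has rank 4 and Smith normal form diag(1,1,1,1).

From H_k ≅ ker(∂_k) / im(∂_{k+1}) we obtain:

  H_0: rank C_0 − rank ∂_1 = 5 − 4 = 1, and the invariant factors of ∂_1 are all 1, so H_0 = Z.
  H_1: rank ker ∂_1 − rank ∂_2 = (6 − 4) − 0 = 2, and there is no ∂_2, so H_1 = Z^2.

As a check, the Euler characteristic is 5 − 6 = -1, which agrees with 1 − 2 = -1.

Hence the Betti numbers are b_0 = 1, b_1 = 2.

b_0 = 1, b_1 = 2.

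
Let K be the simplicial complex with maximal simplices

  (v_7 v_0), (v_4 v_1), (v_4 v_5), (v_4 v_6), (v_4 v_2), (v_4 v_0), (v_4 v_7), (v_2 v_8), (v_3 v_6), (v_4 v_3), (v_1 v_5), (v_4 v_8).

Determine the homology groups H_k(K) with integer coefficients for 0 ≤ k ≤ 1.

Order the vertices as v_0 < v_1 < v_2 < v_3 < v_4 < v_5 < v_6 < v_7 < v_8. Listing each simplex with vertices in this order, K has dimension 1 with simplices:

  0-simplices (9): [v_0], [v_1], [v_2], [v_3], [v_4], [v_5], [v_6], [v_7], [v_8]
  1-simplices (12): [v_0,v_4], [v_0,v_7], [v_1,v_4], [v_1,v_5], [v_2,v_4], [v_2,v_8], [v_3,v_4], [v_3,v_6], [v_4,v_5], [v_4,v_6], [v_4,v_7], [v_4,v_8]

Hence C_0 ≅ Z^9, C_1 ≅ Z^12.

The boundary map ∂_1: C_1 → C_0 maps an edge to its endpoints' difference, ∂[p,q] = q − p. For instance
  ∂[v_4,v_6] = [v_6] − [v_4].
The resulting 9×12 matrix has rank 8, and its Smith normal form has invariant factors (1,1,1,1,1,1,1,1).

From H_k ≅ ker(∂_k) / im(∂_{k+1}) we obtain:

  H_0: rank C_0 − rank ∂_1 = 9 − 8 = 1, and the invariant factors of ∂_1 are all 1, so H_0 = Z.
  H_1: rank ker ∂_1 − rank ∂_2 = (12 − 8) − 0 = 4, and there is no ∂_2, so H_1 = Z^4.

As a check, the Euler characteristic is 9 − 12 = -3, which agrees with 1 − 4 = -3.

H_0 ≅ Z,  H_1 ≅ Z^4.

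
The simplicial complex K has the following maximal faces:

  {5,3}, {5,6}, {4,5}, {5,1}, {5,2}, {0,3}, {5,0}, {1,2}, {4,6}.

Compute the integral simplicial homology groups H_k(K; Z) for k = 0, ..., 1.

K has 7 vertices, 9 edges.
rank ∂_0 = 0, rank ∂_1 = 6 ⇒ b_0 = 7 − 0 − 6 = 1; all invariant factors of ∂_1 are 1 so no torsion. So H_0 = Z.
rank ∂_1 = 6, rank ∂_2 = 0 ⇒ b_1 = 9 − 6 − 0 = 3. So H_1 = Z^3.

H_0 = Z,  H_1 = Z^3.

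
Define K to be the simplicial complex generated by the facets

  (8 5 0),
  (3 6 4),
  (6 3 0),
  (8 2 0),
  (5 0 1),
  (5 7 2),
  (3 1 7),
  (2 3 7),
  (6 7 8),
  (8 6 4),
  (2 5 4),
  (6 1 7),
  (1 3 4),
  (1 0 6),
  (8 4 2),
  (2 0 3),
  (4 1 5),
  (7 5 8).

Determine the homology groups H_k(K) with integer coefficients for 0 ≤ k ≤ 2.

We work with the vertex ordering 0 < 1 < 2 < 3 < 4 < 5 < 6 < 7 < 8. The simplices of K, each written with vertices in increasing order, are:

  0-simplices (9): [0], [1], [2], [3], [4], [5], [6], [7], [8]
  1-simplices (27): (27 of them)
  2-simplices (18): [0,1,5], [0,1,6], [0,2,3], [0,2,8], [0,3,6], [0,5,8], [1,3,4], [1,3,7], [1,4,5], [1,6,7], [2,3,7], [2,4,5], [2,4,8], [2,5,7], [3,4,6], [4,6,8], [5,7,8], [6,7,8]

so the chain groups are C_0 ≅ Z^9, C_1 ≅ Z^27, C_2 ≅ Z^18.

∂_1: C_1 → C_0 sends each edge [p,q] (with p < q) to q − p. For instance
  ∂[5,8] = [8] − [5].
This gives a 9×27 integer matrix of rank 8; reducing to Smith normal form yields diagonal entries (1,1,1,1,1,1,1,1).

The boundary map ∂_2: C_2 → C_1 sends each 2-simplex [p,q,r] to [q,r] − [p,r] + [p,q]. For instance
  ∂[6,7,8] = [7,8] − [6,8] + [6,7],
  ∂[4,6,8] = [6,8] − [4,8] + [4,6].
This gives a 27×18 integer matrix of rank 18; reducing to Smith normal form yields diagonal entries (1,1,1,1,1,1,1,1,1,1,1,1,1,1,1,1,1,2).

Computing H_k = (kernel of ∂_k) / (image of ∂_{k+1}):

  H_0: rank C_0 − rank ∂_1 = 9 − 8 = 1, and the invariant factors of ∂_1 are all 1, so H_0 = Z.
  H_1: rank ker ∂_1 − rank ∂_2 = (27 − 8) − 18 = 1, and ∂_2 has invariant factor 2 > 1, so H_1 = Z ⊕ Z/2.
  H_2: rank ker ∂_2 − rank ∂_3 = (18 − 18) − 0 = 0, and there is no ∂_3, so H_2 = 0.

As a check, the Euler characteristic is 9 − 27 + 18 = 0, which agrees with 1 − 1 + 0 = 0.

H_0 ≅ Z,  H_1 ≅ Z ⊕ Z/2,  H_2 = 0.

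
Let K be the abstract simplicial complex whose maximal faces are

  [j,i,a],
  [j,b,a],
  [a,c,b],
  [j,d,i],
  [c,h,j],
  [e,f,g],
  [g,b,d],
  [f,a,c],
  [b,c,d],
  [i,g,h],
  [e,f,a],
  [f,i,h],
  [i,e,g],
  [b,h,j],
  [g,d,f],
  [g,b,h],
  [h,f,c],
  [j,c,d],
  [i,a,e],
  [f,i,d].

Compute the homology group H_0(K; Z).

H_0 = Z.

Order the vertices as a < b < c < d < e < f < g < h < i < j. Listing each simplex with vertices in this order, K has dimension 2 with simplices:

  0-simplices (10): a, b, c, d, e, f, g, h, i, j
  1-simplices (30): ab, ac, ae, af, ai, aj, bc, bd, bg, bh, bj, cd, cf, ch, cj, df, dg, di, dj, ef, eg, ei, fg, fh, fi, gh, gi, hi, hj, ij
  2-simplices (20): abc, abj, acf, aef, aei, aij, bcd, bdg, bgh, bhj, cdj, cfh, chj, dfg, dfi, dij, efg, egi, fhi, ghi

Hence C_0 ≅ Z^10, C_1 ≅ Z^30, C_2 ≅ Z^20.

Boundary ∂_1: C_1 → C_0 maps an edge to its endpoints' difference, ∂[p,q] = q − p. For instance
  ∂ch = h − c.
The 10×30 boundary matrix has rank 9 and Smith normal form diag(1,1,1,1,1,1,1,1,1).

∂_2: C_2 → C_1 maps a triangle to the signed sum of its edges. For instance
  ∂bcd = cd − bd + bc,
  ∂bhj = hj − bj + bh.
This gives a 30×20 integer matrix of rank 20; reducing to Smith normal form yields diagonal entries (1,1,1,1,1,1,1,1,1,1,1,1,1,1,1,1,1,1,1,2).

Reading off H_k = ker ∂_k / im ∂_{k+1}:

  H_0: rank C_0 − rank ∂_1 = 10 − 9 = 1, and the invariant factors of ∂_1 are all 1, so H_0 ≅ Z.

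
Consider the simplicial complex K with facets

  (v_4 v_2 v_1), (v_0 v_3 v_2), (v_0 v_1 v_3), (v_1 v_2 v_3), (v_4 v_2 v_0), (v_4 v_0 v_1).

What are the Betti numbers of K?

K has 5 vertices, 9 edges, 6 triangles.
rank ∂_0 = 0, rank ∂_1 = 4 ⇒ b_0 = 5 − 0 − 4 = 1; all invariant factors of ∂_1 are 1 so no torsion. So H_0 = Z.
rank ∂_1 = 4, rank ∂_2 = 5 ⇒ b_1 = 9 − 4 − 5 = 0; all invariant factors of ∂_2 are 1 so no torsion. So H_1 = 0.
rank ∂_2 = 5, rank ∂_3 = 0 ⇒ b_2 = 6 − 5 − 0 = 1. So H_2 = Z.

b_0 = 1, b_1 = 0, b_2 = 1.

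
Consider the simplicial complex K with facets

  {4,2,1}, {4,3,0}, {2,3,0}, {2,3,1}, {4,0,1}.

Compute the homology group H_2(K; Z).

Fix the vertex order 0 < 1 < 2 < 3 < 4 and write every simplex with vertices in increasing order. Then dim K = 2 and the simplices of K are:

  0-simplices (5): [0], [1], [2], [3], [4]
  1-simplices (10): [0,1], [0,2], [0,3], [0,4], [1,2], [1,3], [1,4], [2,3], [2,4], [3,4]
  2-simplices (5): [0,1,4], [0,2,3], [0,3,4], [1,2,3], [1,2,4]

so the chain groups are C_0 ≅ Z^5, C_1 ≅ Z^10, C_2 ≅ Z^5.

∂_1: C_1 → C_0 is given by ∂[p,q] = [q] − [p]. For instance
  ∂[0,1] = [1] − [0].
As a 5×10 matrix over Z this has rank 4, with invariant factors (1,1,1,1).

Boundary ∂_2: C_2 → C_1 sends each 2-simplex [p,q,r] to [q,r] − [p,r] + [p,q]. For instance
  ∂[0,3,4] = [3,4] − [0,4] + [0,3],
  ∂[0,2,3] = [2,3] − [0,3] + [0,2].
The resulting 10×5 matrix has rank 5, and its Smith normal form has invariant factors (1,1,1,1,1).

Computing H_k = (kernel of ∂_k) / (image of ∂_{k+1}):

  H_2: rank ker ∂_2 − rank ∂_3 = (5 − 5) − 0 = 0, and there is no ∂_3, so H_2 ≅ 0.

H_2 ≅ 0.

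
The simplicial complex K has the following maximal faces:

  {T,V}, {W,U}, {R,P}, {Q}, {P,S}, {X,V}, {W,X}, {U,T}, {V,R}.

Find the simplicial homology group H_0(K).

Take the total order P < Q < R < S < T < U < V < W < X on the vertex set. Then K (dimension 1) consists of the simplices:

  0-simplices (9): P, Q, R, S, T, U, V, W, X
  1-simplices (8): PR, PS, RV, TU, TV, UW, VX, WX

Hence C_0 ≅ Z^9, C_1 ≅ Z^8.

∂_1: C_1 → C_0 maps an edge to its endpoints' difference, ∂[p,q] = q − p. For instance
  ∂TV = V − T.
The 9×8 boundary matrix has rank 7 and Smith normal form diag(1,1,1,1,1,1,1).

From H_k ≅ ker(∂_k) / im(∂_{k+1}) we obtain:

  H_0: rank C_0 − rank ∂_1 = 9 − 7 = 2, and the invariant factors of ∂_1 are all 1, so H_0 ≅ Z^2.

H_0 ≅ Z^2.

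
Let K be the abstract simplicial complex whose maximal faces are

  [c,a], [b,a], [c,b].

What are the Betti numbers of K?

We work with the vertex ordering a < b < c. The simplices of K, each written with vertices in increasing order, are:

  0-simplices (3): a, b, c
  1-simplices (3): ab, ac, bc

giving chain groups C_0 ≅ Z^3, C_1 ≅ Z^3.

Boundary ∂_1: C_1 → C_0 is given by ∂[p,q] = [q] − [p]. For instance
  ∂bc = c − b.
This gives a 3×3 integer matrix of rank 2; reducing to Smith normal form yields diagonal entries (1,1).

Computing H_k = (kernel of ∂_k) / (image of ∂_{k+1}):

  H_0: rank C_0 − rank ∂_1 = 3 − 2 = 1, and the invariant factors of ∂_1 are all 1, so H_0 ≅ Z.
  H_1: rank ker ∂_1 − rank ∂_2 = (3 − 2) − 0 = 1, and there is no ∂_2, so H_1 ≅ Z.

As a check, the Euler characteristic is 3 − 3 = 0, which agrees with 1 − 1 = 0.

Hence the Betti numbers are b_0 = 1, b_1 = 1.

b_0 = 1, b_1 = 1.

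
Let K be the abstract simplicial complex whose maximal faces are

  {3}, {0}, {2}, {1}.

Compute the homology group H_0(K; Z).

Fix the vertex order 0 < 1 < 2 < 3 and write every simplex with vertices in increasing order. Then dim K = 0 and the simplices of K are:

  0-simplices (4): [0], [1], [2], [3]

so the chain groups are C_0 ≅ Z^4.

Computing H_k = (kernel of ∂_k) / (image of ∂_{k+1}):

  H_0: rank C_0 − rank ∂_1 = 4 − 0 = 4, and there is no ∂_1, so H_0 ≅ Z^4.

H_0 ≅ Z^4.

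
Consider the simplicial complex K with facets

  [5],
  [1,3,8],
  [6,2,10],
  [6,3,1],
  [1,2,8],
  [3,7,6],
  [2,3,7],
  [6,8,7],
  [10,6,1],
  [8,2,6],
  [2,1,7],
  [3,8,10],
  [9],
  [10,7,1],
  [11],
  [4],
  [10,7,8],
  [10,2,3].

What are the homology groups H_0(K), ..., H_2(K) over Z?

Order the vertices as 1 < 2 < 3 < 4 < 5 < 6 < 7 < 8 < 9 < 10 < 11. Listing each simplex with vertices in this order, K has dimension 2 with simplices:

  0-simplices (11): [1], [2], [3], [4], [5], [6], [7], [8], [9], [10], [11]
  1-simplices (21): [1,2], [1,3], [1,6], [1,7], [1,8], [1,10], [2,3], [2,6], [2,7], [2,8], [2,10], [3,6], [3,7], [3,8], [3,10], [6,7], [6,8], [6,10], [7,8], [7,10], [8,10]
  2-simplices (14): [1,2,7], [1,2,8], [1,3,6], [1,3,8], [1,6,10], [1,7,10], [2,3,7], [2,3,10], [2,6,8], [2,6,10], [3,6,7], [3,8,10], [6,7,8], [7,8,10]

giving chain groups C_0 ≅ Z^11, C_1 ≅ Z^21, C_2 ≅ Z^14.

The boundary map ∂_1: C_1 → C_0 sends each edge [p,q] (with p < q) to q − p.
The resulting 11×21 matrix has rank 6, and its Smith normal form has invariant factors (1,1,1,1,1,1).

Boundary ∂_2: C_2 → C_1 sends each 2-simplex [p,q,r] to [q,r] − [p,r] + [p,q]. For instance
  ∂[7,8,10] = [8,10] − [7,10] + [7,8],
  ∂[1,7,10] = [7,10] − [1,10] + [1,7].
As a 21×14 matrix over Z this has rank 13, with invariant factors (1,1,1,1,1,1,1,1,1,1,1,1,1).

Computing H_k = (kernel of ∂_k) / (image of ∂_{k+1}):

  H_0: rank C_0 − rank ∂_1 = 11 − 6 = 5, and the invariant factors of ∂_1 are all 1, so H_0 = Z^5.
  H_1: rank ker ∂_1 − rank ∂_2 = (21 − 6) − 13 = 2, and the invariant factors of ∂_2 are all 1, so H_1 = Z^2.
  H_2: rank ker ∂_2 − rank ∂_3 = (14 − 13) − 0 = 1, and there is no ∂_3, so H_2 = Z.

As a check, the Euler characteristic is 11 − 21 + 14 = 4, which agrees with 5 − 2 + 1 = 4.

H_0 = Z^5,  H_1 = Z^2,  H_2 = Z.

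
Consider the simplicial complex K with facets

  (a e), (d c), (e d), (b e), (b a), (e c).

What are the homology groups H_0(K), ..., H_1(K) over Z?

H_0 ≅ Z,  H_1 ≅ Z^2.

We work with the vertex ordering a < b < c < d < e. The simplices of K, each written with vertices in increasing order, are:

  0-simplices (5): a, b, c, d, e
  1-simplices (6): ab, ae, be, cd, ce, de

so the chain groups are C_0 ≅ Z^5, C_1 ≅ Z^6.

∂_1: C_1 → C_0 sends each edge [p,q] (with p < q) to q − p.
As a 5×6 matrix over Z this has rank 4, with invariant factors (1,1,1,1).

From H_k ≅ ker(∂_k) / im(∂_{k+1}) we obtain:

  H_0: rank C_0 − rank ∂_1 = 5 − 4 = 1, and the invariant factors of ∂_1 are all 1, so H_0 ≅ Z.
  H_1: rank ker ∂_1 − rank ∂_2 = (6 − 4) − 0 = 2, and there is no ∂_2, so H_1 ≅ Z^2.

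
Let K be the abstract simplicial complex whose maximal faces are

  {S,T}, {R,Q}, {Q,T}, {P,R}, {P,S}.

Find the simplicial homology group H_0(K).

Take the total order P < Q < R < S < T on the vertex set. Then K (dimension 1) consists of the simplices:

  0-simplices (5): P, Q, R, S, T
  1-simplices (5): PR, PS, QR, QT, ST

so the chain groups are C_0 ≅ Z^5, C_1 ≅ Z^5.

Boundary ∂_1: C_1 → C_0 sends each edge [p,q] (with p < q) to q − p.
As a 5×5 matrix over Z this has rank 4, with invariant factors (1,1,1,1).

Computing H_k = (kernel of ∂_k) / (image of ∂_{k+1}):

  H_0: rank C_0 − rank ∂_1 = 5 − 4 = 1, and the invariant factors of ∂_1 are all 1, so H_0 = Z.

(K is a triangulation of the circle S^1.)

H_0 = Z.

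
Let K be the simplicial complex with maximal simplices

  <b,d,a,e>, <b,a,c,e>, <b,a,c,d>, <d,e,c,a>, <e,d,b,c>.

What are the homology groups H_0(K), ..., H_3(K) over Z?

H_0 ≅ Z,  H_1 = 0,  H_2 = 0,  H_3 ≅ Z.

Order the vertices as a < b < c < d < e. Listing each simplex with vertices in this order, K has dimension 3 with simplices:

  0-simplices (5): a, b, c, d, e
  1-simplices (10): ab, ac, ad, ae, bc, bd, be, cd, ce, de
  2-simplices (10): abc, abd, abe, acd, ace, ade, bcd, bce, bde, cde
  3-simplices (5): abcd, abce, abde, acde, bcde

so the chain groups are C_0 ≅ Z^5, C_1 ≅ Z^10, C_2 ≅ Z^10, C_3 ≅ Z^5.

The boundary map ∂_1: C_1 → C_0 maps an edge to its endpoints' difference, ∂[p,q] = q − p.
The resulting 5×10 matrix has rank 4, and its Smith normal form has invariant factors (1,1,1,1).

∂_2: C_2 → C_1 maps a triangle to the signed sum of its edges. For instance
  ∂cde = de − ce + cd,
  ∂bce = ce − be + bc.
This gives a 10×10 integer matrix of rank 6; reducing to Smith normal form yields diagonal entries (1,1,1,1,1,1).

Boundary ∂_3: C_3 → C_2 sends each 3-simplex σ to the alternating sum Σ_i (−1)^i (σ with its i-th vertex removed). For instance
  ∂abcd = bcd − acd + abd − abc,
  ∂acde = cde − ade + ace − acd.
The resulting 10×5 matrix has rank 4, and its Smith normal form has invariant factors (1,1,1,1).

From H_k ≅ ker(∂_k) / im(∂_{k+1}) we obtain:

  H_0: rank C_0 − rank ∂_1 = 5 − 4 = 1, and the invariant factors of ∂_1 are all 1, so H_0 ≅ Z.
  H_1: rank ker ∂_1 − rank ∂_2 = (10 − 4) − 6 = 0, and the invariant factors of ∂_2 are all 1, so H_1 ≅ 0.
  H_2: rank ker ∂_2 − rank ∂_3 = (10 − 6) − 4 = 0, and the invariant factors of ∂_3 are all 1, so H_2 ≅ 0.
  H_3: rank ker ∂_3 − rank ∂_4 = (5 − 4) − 0 = 1, and there is no ∂_4, so H_3 ≅ Z.

As a check, the Euler characteristic is 5 − 10 + 10 − 5 = 0, which agrees with 1 − 0 + 0 − 1 = 0.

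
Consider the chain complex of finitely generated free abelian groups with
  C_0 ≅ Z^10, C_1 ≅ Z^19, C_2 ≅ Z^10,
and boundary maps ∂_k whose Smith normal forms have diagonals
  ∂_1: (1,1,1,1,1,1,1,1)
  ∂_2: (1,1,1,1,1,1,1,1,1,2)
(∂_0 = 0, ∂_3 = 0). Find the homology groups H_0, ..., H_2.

H_0 = Z^2,  H_1 = Z ⊕ Z/2,  H_2 = 0.

H_0: b_0 = 10 − 0 − 8 = 2; torsion from ∂_1 factors > 1: none. So H_0 = Z^2.
H_1: b_1 = 19 − 8 − 10 = 1; torsion from ∂_2 factors > 1: [2]. So H_1 = Z ⊕ Z/2.
H_2: b_2 = 10 − 10 − 0 = 0; torsion from ∂_3 factors > 1: none. So H_2 = 0.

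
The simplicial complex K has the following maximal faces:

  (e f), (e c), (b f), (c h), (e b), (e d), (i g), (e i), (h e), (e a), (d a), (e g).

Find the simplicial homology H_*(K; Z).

Take the total order a < b < c < d < e < f < g < h < i on the vertex set. Then K (dimension 1) consists of the simplices:

  0-simplices (9): a, b, c, d, e, f, g, h, i
  1-simplices (12): ad, ae, be, bf, ce, ch, de, ef, eg, eh, ei, gi

Hence C_0 ≅ Z^9, C_1 ≅ Z^12.

∂_1: C_1 → C_0 maps an edge to its endpoints' difference, ∂[p,q] = q − p. For instance
  ∂ad = d − a.
This gives a 9×12 integer matrix of rank 8; reducing to Smith normal form yields diagonal entries (1,1,1,1,1,1,1,1).

Reading off H_k = ker ∂_k / im ∂_{k+1}:

  H_0: rank C_0 − rank ∂_1 = 9 − 8 = 1, and the invariant factors of ∂_1 are all 1, so H_0 = Z.
  H_1: rank ker ∂_1 − rank ∂_2 = (12 − 8) − 0 = 4, and there is no ∂_2, so H_1 = Z^4.

H_0 = Z,  H_1 = Z^4.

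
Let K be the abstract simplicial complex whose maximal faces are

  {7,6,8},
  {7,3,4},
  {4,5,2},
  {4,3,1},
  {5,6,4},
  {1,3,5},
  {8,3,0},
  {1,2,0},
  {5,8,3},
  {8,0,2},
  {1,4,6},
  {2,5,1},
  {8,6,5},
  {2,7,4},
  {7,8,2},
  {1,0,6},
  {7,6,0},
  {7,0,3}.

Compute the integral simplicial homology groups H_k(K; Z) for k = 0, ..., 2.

H_0 ≅ Z,  H_1 ≅ Z ⊕ Z/2Z,  H_2 = 0.

Order the vertices as 0 < 1 < 2 < 3 < 4 < 5 < 6 < 7 < 8. Listing each simplex with vertices in this order, K has dimension 2 with simplices:

  0-simplices (9): [0], [1], [2], [3], [4], [5], [6], [7], [8]
  1-simplices (27): (27 of them)
  2-simplices (18): [0,1,2], [0,1,6], [0,2,8], [0,3,7], [0,3,8], [0,6,7], [1,2,5], [1,3,4], [1,3,5], [1,4,6], [2,4,5], [2,4,7], [2,7,8], [3,4,7], [3,5,8], [4,5,6], [5,6,8], [6,7,8]

so the chain groups are C_0 ≅ Z^9, C_1 ≅ Z^27, C_2 ≅ Z^18.

The boundary map ∂_1: C_1 → C_0 is given by ∂[p,q] = [q] − [p].
The 9×27 boundary matrix has rank 8 and Smith normal form diag(1,1,1,1,1,1,1,1).

Boundary ∂_2: C_2 → C_1 acts by ∂[p,q,r] = [q,r] − [p,r] + [p,q]. For instance
  ∂[2,4,7] = [4,7] − [2,7] + [2,4],
  ∂[1,2,5] = [2,5] − [1,5] + [1,2].
As a 27×18 matrix over Z this has rank 18, with invariant factors (1,1,1,1,1,1,1,1,1,1,1,1,1,1,1,1,1,2).

Reading off H_k = ker ∂_k / im ∂_{k+1}:

  H_0: rank C_0 − rank ∂_1 = 9 − 8 = 1, and the invariant factors of ∂_1 are all 1, so H_0 ≅ Z.
  H_1: rank ker ∂_1 − rank ∂_2 = (27 − 8) − 18 = 1, and ∂_2 has invariant factor 2 > 1, so H_1 ≅ Z ⊕ Z/2Z.
  H_2: rank ker ∂_2 − rank ∂_3 = (18 − 18) − 0 = 0, and there is no ∂_3, so H_2 ≅ 0.

As a check, the Euler characteristic is 9 − 27 + 18 = 0, which agrees with 1 − 1 + 0 = 0.
(K is a triangulation of the Klein bottle.)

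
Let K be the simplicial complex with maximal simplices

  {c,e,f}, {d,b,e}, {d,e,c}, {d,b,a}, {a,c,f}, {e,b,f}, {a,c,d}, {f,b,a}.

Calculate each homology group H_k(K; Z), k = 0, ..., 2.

H_0 = Z,  H_1 = 0,  H_2 = Z.

We work with the vertex ordering a < b < c < d < e < f. The simplices of K, each written with vertices in increasing order, are:

  0-simplices (6): a, b, c, d, e, f
  1-simplices (12): ab, ac, ad, af, bd, be, bf, cd, ce, cf, de, ef
  2-simplices (8): abd, abf, acd, acf, bde, bef, cde, cef

so the chain groups are C_0 ≅ Z^6, C_1 ≅ Z^12, C_2 ≅ Z^8.

Boundary ∂_1: C_1 → C_0 is given by ∂[p,q] = [q] − [p]. For instance
  ∂af = f − a.
This gives a 6×12 integer matrix of rank 5; reducing to Smith normal form yields diagonal entries (1,1,1,1,1).

The boundary map ∂_2: C_2 → C_1 maps a triangle to the signed sum of its edges. For instance
  ∂cde = de − ce + cd,
  ∂bde = de − be + bd.
The 12×8 boundary matrix has rank 7 and Smith normal form diag(1,1,1,1,1,1,1).

Computing H_k = (kernel of ∂_k) / (image of ∂_{k+1}):

  H_0: rank C_0 − rank ∂_1 = 6 − 5 = 1, and the invariant factors of ∂_1 are all 1, so H_0 = Z.
  H_1: rank ker ∂_1 − rank ∂_2 = (12 − 5) − 7 = 0, and the invariant factors of ∂_2 are all 1, so H_1 = 0.
  H_2: rank ker ∂_2 − rank ∂_3 = (8 − 7) − 0 = 1, and there is no ∂_3, so H_2 = Z.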